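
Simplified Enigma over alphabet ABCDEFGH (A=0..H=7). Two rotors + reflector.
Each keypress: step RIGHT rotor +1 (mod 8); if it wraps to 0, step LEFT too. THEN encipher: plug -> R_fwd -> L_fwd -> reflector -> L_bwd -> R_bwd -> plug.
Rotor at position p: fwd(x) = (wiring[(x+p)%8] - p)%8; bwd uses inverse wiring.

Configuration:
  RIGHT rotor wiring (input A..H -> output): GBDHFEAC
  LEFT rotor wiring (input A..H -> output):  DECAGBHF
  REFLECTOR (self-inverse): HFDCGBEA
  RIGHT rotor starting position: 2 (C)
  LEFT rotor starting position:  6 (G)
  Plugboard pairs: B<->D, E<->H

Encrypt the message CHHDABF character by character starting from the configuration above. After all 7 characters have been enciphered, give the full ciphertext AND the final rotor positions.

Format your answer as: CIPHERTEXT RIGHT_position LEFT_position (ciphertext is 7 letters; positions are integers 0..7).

Answer: GDDBBHE 1 7

Derivation:
Char 1 ('C'): step: R->3, L=6; C->plug->C->R->B->L->H->refl->A->L'->G->R'->G->plug->G
Char 2 ('H'): step: R->4, L=6; H->plug->E->R->C->L->F->refl->B->L'->A->R'->B->plug->D
Char 3 ('H'): step: R->5, L=6; H->plug->E->R->E->L->E->refl->G->L'->D->R'->B->plug->D
Char 4 ('D'): step: R->6, L=6; D->plug->B->R->E->L->E->refl->G->L'->D->R'->D->plug->B
Char 5 ('A'): step: R->7, L=6; A->plug->A->R->D->L->G->refl->E->L'->E->R'->D->plug->B
Char 6 ('B'): step: R->0, L->7 (L advanced); B->plug->D->R->H->L->A->refl->H->L'->F->R'->E->plug->H
Char 7 ('F'): step: R->1, L=7; F->plug->F->R->H->L->A->refl->H->L'->F->R'->H->plug->E
Final: ciphertext=GDDBBHE, RIGHT=1, LEFT=7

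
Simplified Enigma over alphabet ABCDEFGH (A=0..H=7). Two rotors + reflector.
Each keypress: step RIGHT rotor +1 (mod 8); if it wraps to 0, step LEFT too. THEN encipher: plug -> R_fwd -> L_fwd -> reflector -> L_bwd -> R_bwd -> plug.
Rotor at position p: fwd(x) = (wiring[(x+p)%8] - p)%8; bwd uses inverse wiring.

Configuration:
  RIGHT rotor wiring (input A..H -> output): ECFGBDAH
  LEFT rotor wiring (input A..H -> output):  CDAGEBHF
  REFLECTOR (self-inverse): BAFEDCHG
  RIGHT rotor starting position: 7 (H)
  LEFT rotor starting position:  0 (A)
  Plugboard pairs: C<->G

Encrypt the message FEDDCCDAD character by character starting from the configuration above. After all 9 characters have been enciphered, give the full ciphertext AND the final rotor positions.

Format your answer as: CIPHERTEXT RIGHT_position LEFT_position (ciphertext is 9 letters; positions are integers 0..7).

Char 1 ('F'): step: R->0, L->1 (L advanced); F->plug->F->R->D->L->D->refl->E->L'->G->R'->D->plug->D
Char 2 ('E'): step: R->1, L=1; E->plug->E->R->C->L->F->refl->C->L'->A->R'->D->plug->D
Char 3 ('D'): step: R->2, L=1; D->plug->D->R->B->L->H->refl->G->L'->F->R'->F->plug->F
Char 4 ('D'): step: R->3, L=1; D->plug->D->R->F->L->G->refl->H->L'->B->R'->F->plug->F
Char 5 ('C'): step: R->4, L=1; C->plug->G->R->B->L->H->refl->G->L'->F->R'->A->plug->A
Char 6 ('C'): step: R->5, L=1; C->plug->G->R->B->L->H->refl->G->L'->F->R'->E->plug->E
Char 7 ('D'): step: R->6, L=1; D->plug->D->R->E->L->A->refl->B->L'->H->R'->E->plug->E
Char 8 ('A'): step: R->7, L=1; A->plug->A->R->A->L->C->refl->F->L'->C->R'->F->plug->F
Char 9 ('D'): step: R->0, L->2 (L advanced); D->plug->D->R->G->L->A->refl->B->L'->H->R'->H->plug->H
Final: ciphertext=DDFFAEEFH, RIGHT=0, LEFT=2

Answer: DDFFAEEFH 0 2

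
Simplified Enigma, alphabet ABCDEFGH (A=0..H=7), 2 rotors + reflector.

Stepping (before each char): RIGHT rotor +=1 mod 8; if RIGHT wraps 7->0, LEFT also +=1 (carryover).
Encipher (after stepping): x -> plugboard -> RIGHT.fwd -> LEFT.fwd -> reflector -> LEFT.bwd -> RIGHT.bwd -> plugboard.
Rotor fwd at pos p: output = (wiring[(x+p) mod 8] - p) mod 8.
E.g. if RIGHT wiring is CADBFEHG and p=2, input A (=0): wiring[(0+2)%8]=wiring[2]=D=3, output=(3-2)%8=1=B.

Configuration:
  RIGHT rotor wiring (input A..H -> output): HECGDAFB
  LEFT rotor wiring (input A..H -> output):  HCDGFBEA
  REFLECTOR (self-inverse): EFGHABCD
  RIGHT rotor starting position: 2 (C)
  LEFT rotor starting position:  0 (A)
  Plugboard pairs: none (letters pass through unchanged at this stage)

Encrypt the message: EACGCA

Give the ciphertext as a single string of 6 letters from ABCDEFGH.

Answer: HGFEFH

Derivation:
Char 1 ('E'): step: R->3, L=0; E->plug->E->R->G->L->E->refl->A->L'->H->R'->H->plug->H
Char 2 ('A'): step: R->4, L=0; A->plug->A->R->H->L->A->refl->E->L'->G->R'->G->plug->G
Char 3 ('C'): step: R->5, L=0; C->plug->C->R->E->L->F->refl->B->L'->F->R'->F->plug->F
Char 4 ('G'): step: R->6, L=0; G->plug->G->R->F->L->B->refl->F->L'->E->R'->E->plug->E
Char 5 ('C'): step: R->7, L=0; C->plug->C->R->F->L->B->refl->F->L'->E->R'->F->plug->F
Char 6 ('A'): step: R->0, L->1 (L advanced); A->plug->A->R->H->L->G->refl->C->L'->B->R'->H->plug->H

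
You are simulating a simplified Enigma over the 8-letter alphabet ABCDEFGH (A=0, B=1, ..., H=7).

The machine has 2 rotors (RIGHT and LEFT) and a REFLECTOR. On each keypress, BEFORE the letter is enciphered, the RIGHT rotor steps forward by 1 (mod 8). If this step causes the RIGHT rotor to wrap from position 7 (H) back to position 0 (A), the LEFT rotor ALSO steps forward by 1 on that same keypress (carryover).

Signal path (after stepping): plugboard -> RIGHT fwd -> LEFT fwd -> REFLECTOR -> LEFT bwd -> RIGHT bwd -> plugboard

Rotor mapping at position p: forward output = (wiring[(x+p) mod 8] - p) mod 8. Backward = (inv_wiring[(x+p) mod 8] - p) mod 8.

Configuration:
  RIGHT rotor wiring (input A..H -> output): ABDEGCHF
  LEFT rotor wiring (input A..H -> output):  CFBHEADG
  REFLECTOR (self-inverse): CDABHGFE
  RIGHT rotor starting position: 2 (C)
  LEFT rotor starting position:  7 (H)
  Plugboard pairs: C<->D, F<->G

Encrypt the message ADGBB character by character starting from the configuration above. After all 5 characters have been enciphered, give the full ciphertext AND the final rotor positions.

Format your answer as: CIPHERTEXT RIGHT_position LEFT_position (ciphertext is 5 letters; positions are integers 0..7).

Answer: FEHFA 7 7

Derivation:
Char 1 ('A'): step: R->3, L=7; A->plug->A->R->B->L->D->refl->B->L'->G->R'->G->plug->F
Char 2 ('D'): step: R->4, L=7; D->plug->C->R->D->L->C->refl->A->L'->E->R'->E->plug->E
Char 3 ('G'): step: R->5, L=7; G->plug->F->R->G->L->B->refl->D->L'->B->R'->H->plug->H
Char 4 ('B'): step: R->6, L=7; B->plug->B->R->H->L->E->refl->H->L'->A->R'->G->plug->F
Char 5 ('B'): step: R->7, L=7; B->plug->B->R->B->L->D->refl->B->L'->G->R'->A->plug->A
Final: ciphertext=FEHFA, RIGHT=7, LEFT=7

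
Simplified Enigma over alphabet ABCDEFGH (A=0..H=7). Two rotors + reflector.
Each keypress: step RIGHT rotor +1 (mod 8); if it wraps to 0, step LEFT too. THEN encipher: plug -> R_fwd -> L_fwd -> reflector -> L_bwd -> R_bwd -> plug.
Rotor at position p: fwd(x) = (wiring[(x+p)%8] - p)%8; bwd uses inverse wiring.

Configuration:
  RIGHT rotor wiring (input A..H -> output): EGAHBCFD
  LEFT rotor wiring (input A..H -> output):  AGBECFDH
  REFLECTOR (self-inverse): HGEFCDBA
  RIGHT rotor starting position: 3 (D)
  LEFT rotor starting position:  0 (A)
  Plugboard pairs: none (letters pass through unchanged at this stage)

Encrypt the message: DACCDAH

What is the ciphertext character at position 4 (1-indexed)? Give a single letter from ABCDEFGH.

Char 1 ('D'): step: R->4, L=0; D->plug->D->R->H->L->H->refl->A->L'->A->R'->E->plug->E
Char 2 ('A'): step: R->5, L=0; A->plug->A->R->F->L->F->refl->D->L'->G->R'->C->plug->C
Char 3 ('C'): step: R->6, L=0; C->plug->C->R->G->L->D->refl->F->L'->F->R'->B->plug->B
Char 4 ('C'): step: R->7, L=0; C->plug->C->R->H->L->H->refl->A->L'->A->R'->E->plug->E

E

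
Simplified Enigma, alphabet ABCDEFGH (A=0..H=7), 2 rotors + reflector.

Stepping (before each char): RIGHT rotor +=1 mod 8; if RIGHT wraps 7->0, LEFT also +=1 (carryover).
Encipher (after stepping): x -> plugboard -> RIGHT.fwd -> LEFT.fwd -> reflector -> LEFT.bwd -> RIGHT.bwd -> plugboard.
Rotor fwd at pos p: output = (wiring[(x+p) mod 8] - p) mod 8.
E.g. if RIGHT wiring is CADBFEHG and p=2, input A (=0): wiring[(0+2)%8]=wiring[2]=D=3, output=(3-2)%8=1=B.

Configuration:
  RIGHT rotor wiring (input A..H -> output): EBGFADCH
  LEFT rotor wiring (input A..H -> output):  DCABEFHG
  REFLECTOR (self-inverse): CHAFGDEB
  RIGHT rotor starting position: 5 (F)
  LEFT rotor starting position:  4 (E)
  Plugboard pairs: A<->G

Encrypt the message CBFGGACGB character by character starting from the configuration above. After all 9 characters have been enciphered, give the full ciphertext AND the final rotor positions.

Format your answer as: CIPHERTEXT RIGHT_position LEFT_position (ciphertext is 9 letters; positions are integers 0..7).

Answer: HECFFHDHE 6 5

Derivation:
Char 1 ('C'): step: R->6, L=4; C->plug->C->R->G->L->E->refl->G->L'->F->R'->H->plug->H
Char 2 ('B'): step: R->7, L=4; B->plug->B->R->F->L->G->refl->E->L'->G->R'->E->plug->E
Char 3 ('F'): step: R->0, L->5 (L advanced); F->plug->F->R->D->L->G->refl->E->L'->G->R'->C->plug->C
Char 4 ('G'): step: R->1, L=5; G->plug->A->R->A->L->A->refl->C->L'->B->R'->F->plug->F
Char 5 ('G'): step: R->2, L=5; G->plug->A->R->E->L->F->refl->D->L'->F->R'->F->plug->F
Char 6 ('A'): step: R->3, L=5; A->plug->G->R->G->L->E->refl->G->L'->D->R'->H->plug->H
Char 7 ('C'): step: R->4, L=5; C->plug->C->R->G->L->E->refl->G->L'->D->R'->D->plug->D
Char 8 ('G'): step: R->5, L=5; G->plug->A->R->G->L->E->refl->G->L'->D->R'->H->plug->H
Char 9 ('B'): step: R->6, L=5; B->plug->B->R->B->L->C->refl->A->L'->A->R'->E->plug->E
Final: ciphertext=HECFFHDHE, RIGHT=6, LEFT=5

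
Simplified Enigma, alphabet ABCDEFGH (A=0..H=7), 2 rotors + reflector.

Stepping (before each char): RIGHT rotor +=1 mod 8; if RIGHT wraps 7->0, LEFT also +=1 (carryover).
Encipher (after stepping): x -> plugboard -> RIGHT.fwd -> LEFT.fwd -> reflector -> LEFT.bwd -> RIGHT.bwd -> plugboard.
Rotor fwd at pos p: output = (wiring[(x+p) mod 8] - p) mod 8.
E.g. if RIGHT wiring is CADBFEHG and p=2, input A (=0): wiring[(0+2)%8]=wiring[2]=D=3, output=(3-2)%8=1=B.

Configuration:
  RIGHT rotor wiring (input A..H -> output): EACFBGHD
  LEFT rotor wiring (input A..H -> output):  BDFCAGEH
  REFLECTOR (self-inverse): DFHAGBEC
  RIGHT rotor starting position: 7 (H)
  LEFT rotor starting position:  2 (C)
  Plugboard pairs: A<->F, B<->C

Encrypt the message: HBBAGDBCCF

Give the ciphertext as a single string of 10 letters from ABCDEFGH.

Answer: EEFBCGDFGD

Derivation:
Char 1 ('H'): step: R->0, L->3 (L advanced); H->plug->H->R->D->L->B->refl->F->L'->B->R'->E->plug->E
Char 2 ('B'): step: R->1, L=3; B->plug->C->R->E->L->E->refl->G->L'->F->R'->E->plug->E
Char 3 ('B'): step: R->2, L=3; B->plug->C->R->H->L->C->refl->H->L'->A->R'->A->plug->F
Char 4 ('A'): step: R->3, L=3; A->plug->F->R->B->L->F->refl->B->L'->D->R'->C->plug->B
Char 5 ('G'): step: R->4, L=3; G->plug->G->R->G->L->A->refl->D->L'->C->R'->B->plug->C
Char 6 ('D'): step: R->5, L=3; D->plug->D->R->H->L->C->refl->H->L'->A->R'->G->plug->G
Char 7 ('B'): step: R->6, L=3; B->plug->C->R->G->L->A->refl->D->L'->C->R'->D->plug->D
Char 8 ('C'): step: R->7, L=3; C->plug->B->R->F->L->G->refl->E->L'->E->R'->A->plug->F
Char 9 ('C'): step: R->0, L->4 (L advanced); C->plug->B->R->A->L->E->refl->G->L'->H->R'->G->plug->G
Char 10 ('F'): step: R->1, L=4; F->plug->A->R->H->L->G->refl->E->L'->A->R'->D->plug->D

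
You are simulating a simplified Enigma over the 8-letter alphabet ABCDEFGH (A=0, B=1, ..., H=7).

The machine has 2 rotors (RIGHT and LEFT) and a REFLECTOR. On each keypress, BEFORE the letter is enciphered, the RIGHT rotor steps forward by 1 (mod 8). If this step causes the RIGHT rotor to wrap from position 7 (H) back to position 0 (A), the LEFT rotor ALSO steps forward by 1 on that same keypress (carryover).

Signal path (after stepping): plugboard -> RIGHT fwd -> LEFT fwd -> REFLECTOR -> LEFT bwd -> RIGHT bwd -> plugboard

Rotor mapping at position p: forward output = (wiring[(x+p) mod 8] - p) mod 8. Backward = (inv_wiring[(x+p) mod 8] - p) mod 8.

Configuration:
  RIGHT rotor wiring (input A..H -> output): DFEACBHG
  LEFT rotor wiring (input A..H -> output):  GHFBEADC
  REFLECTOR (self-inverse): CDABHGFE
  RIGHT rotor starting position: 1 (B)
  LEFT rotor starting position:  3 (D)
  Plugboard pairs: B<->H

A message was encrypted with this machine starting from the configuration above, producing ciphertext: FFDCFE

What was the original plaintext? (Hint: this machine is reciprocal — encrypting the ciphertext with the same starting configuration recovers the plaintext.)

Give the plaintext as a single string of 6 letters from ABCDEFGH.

Answer: HGGBHD

Derivation:
Char 1 ('F'): step: R->2, L=3; F->plug->F->R->E->L->H->refl->E->L'->G->R'->B->plug->H
Char 2 ('F'): step: R->3, L=3; F->plug->F->R->A->L->G->refl->F->L'->C->R'->G->plug->G
Char 3 ('D'): step: R->4, L=3; D->plug->D->R->C->L->F->refl->G->L'->A->R'->G->plug->G
Char 4 ('C'): step: R->5, L=3; C->plug->C->R->B->L->B->refl->D->L'->F->R'->H->plug->B
Char 5 ('F'): step: R->6, L=3; F->plug->F->R->C->L->F->refl->G->L'->A->R'->B->plug->H
Char 6 ('E'): step: R->7, L=3; E->plug->E->R->B->L->B->refl->D->L'->F->R'->D->plug->D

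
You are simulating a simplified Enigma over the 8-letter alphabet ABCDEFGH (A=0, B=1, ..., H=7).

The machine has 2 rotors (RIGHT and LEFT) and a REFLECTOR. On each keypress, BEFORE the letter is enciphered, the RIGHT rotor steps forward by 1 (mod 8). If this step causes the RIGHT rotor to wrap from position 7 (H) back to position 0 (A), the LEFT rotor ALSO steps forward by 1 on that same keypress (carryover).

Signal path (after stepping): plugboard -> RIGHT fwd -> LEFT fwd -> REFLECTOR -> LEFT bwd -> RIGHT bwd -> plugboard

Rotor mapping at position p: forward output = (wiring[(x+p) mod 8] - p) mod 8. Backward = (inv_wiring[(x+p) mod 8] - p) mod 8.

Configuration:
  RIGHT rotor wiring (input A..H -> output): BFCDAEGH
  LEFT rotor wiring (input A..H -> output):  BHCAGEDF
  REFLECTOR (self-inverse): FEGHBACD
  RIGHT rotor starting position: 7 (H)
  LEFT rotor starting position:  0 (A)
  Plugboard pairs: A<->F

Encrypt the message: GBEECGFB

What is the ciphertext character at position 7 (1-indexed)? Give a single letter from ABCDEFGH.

Char 1 ('G'): step: R->0, L->1 (L advanced); G->plug->G->R->G->L->E->refl->B->L'->B->R'->A->plug->F
Char 2 ('B'): step: R->1, L=1; B->plug->B->R->B->L->B->refl->E->L'->G->R'->G->plug->G
Char 3 ('E'): step: R->2, L=1; E->plug->E->R->E->L->D->refl->H->L'->C->R'->D->plug->D
Char 4 ('E'): step: R->3, L=1; E->plug->E->R->E->L->D->refl->H->L'->C->R'->G->plug->G
Char 5 ('C'): step: R->4, L=1; C->plug->C->R->C->L->H->refl->D->L'->E->R'->A->plug->F
Char 6 ('G'): step: R->5, L=1; G->plug->G->R->G->L->E->refl->B->L'->B->R'->B->plug->B
Char 7 ('F'): step: R->6, L=1; F->plug->A->R->A->L->G->refl->C->L'->F->R'->F->plug->A

A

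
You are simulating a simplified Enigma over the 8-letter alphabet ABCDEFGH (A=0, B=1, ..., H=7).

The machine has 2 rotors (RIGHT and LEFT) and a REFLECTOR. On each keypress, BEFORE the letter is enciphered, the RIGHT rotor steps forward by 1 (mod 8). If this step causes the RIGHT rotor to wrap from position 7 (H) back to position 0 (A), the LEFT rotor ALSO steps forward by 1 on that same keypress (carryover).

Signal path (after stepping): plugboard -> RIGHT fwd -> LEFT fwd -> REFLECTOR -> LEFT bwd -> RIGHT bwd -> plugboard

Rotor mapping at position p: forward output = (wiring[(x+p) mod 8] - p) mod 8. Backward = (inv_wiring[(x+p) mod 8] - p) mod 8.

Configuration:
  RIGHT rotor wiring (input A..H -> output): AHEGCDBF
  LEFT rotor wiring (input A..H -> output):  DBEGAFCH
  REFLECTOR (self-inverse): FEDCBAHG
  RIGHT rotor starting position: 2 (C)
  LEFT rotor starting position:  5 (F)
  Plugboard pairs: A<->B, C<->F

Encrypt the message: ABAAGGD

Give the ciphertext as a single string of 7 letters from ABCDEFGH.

Answer: EEBFBBC

Derivation:
Char 1 ('A'): step: R->3, L=5; A->plug->B->R->H->L->D->refl->C->L'->C->R'->E->plug->E
Char 2 ('B'): step: R->4, L=5; B->plug->A->R->G->L->B->refl->E->L'->E->R'->E->plug->E
Char 3 ('A'): step: R->5, L=5; A->plug->B->R->E->L->E->refl->B->L'->G->R'->A->plug->B
Char 4 ('A'): step: R->6, L=5; A->plug->B->R->H->L->D->refl->C->L'->C->R'->C->plug->F
Char 5 ('G'): step: R->7, L=5; G->plug->G->R->E->L->E->refl->B->L'->G->R'->A->plug->B
Char 6 ('G'): step: R->0, L->6 (L advanced); G->plug->G->R->B->L->B->refl->E->L'->A->R'->A->plug->B
Char 7 ('D'): step: R->1, L=6; D->plug->D->R->B->L->B->refl->E->L'->A->R'->F->plug->C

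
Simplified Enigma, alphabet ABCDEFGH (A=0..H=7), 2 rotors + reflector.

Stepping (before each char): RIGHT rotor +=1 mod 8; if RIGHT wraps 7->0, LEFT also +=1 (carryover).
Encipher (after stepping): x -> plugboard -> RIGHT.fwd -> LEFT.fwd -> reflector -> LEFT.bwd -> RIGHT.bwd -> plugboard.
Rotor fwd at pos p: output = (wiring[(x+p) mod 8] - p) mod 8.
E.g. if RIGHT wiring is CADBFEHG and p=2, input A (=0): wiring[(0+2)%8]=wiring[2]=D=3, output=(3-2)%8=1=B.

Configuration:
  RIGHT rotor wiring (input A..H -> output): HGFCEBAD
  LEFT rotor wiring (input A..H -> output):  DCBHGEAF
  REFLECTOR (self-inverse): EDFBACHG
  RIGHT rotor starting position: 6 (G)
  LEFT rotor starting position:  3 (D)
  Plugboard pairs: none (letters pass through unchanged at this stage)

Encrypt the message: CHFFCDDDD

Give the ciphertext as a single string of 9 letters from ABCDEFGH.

Char 1 ('C'): step: R->7, L=3; C->plug->C->R->H->L->G->refl->H->L'->G->R'->D->plug->D
Char 2 ('H'): step: R->0, L->4 (L advanced); H->plug->H->R->D->L->B->refl->D->L'->H->R'->A->plug->A
Char 3 ('F'): step: R->1, L=4; F->plug->F->R->H->L->D->refl->B->L'->D->R'->D->plug->D
Char 4 ('F'): step: R->2, L=4; F->plug->F->R->B->L->A->refl->E->L'->C->R'->C->plug->C
Char 5 ('C'): step: R->3, L=4; C->plug->C->R->G->L->F->refl->C->L'->A->R'->E->plug->E
Char 6 ('D'): step: R->4, L=4; D->plug->D->R->H->L->D->refl->B->L'->D->R'->E->plug->E
Char 7 ('D'): step: R->5, L=4; D->plug->D->R->C->L->E->refl->A->L'->B->R'->E->plug->E
Char 8 ('D'): step: R->6, L=4; D->plug->D->R->A->L->C->refl->F->L'->G->R'->G->plug->G
Char 9 ('D'): step: R->7, L=4; D->plug->D->R->G->L->F->refl->C->L'->A->R'->B->plug->B

Answer: DADCEEEGB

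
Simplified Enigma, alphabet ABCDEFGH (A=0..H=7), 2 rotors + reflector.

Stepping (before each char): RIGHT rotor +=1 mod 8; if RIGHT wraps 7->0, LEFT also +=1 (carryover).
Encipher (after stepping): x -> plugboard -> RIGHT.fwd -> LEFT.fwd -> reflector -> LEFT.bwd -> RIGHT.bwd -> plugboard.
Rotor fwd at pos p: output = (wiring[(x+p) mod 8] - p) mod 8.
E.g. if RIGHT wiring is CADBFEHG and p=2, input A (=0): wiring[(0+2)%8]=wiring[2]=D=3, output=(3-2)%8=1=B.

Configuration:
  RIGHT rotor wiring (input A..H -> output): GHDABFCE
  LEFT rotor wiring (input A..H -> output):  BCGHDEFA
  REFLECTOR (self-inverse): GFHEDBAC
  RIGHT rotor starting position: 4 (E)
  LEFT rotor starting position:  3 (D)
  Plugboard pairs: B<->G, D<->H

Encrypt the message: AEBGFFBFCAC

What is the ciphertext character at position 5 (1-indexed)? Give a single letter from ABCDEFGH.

Char 1 ('A'): step: R->5, L=3; A->plug->A->R->A->L->E->refl->D->L'->H->R'->C->plug->C
Char 2 ('E'): step: R->6, L=3; E->plug->E->R->F->L->G->refl->A->L'->B->R'->D->plug->H
Char 3 ('B'): step: R->7, L=3; B->plug->G->R->G->L->H->refl->C->L'->D->R'->H->plug->D
Char 4 ('G'): step: R->0, L->4 (L advanced); G->plug->B->R->H->L->D->refl->E->L'->D->R'->C->plug->C
Char 5 ('F'): step: R->1, L=4; F->plug->F->R->B->L->A->refl->G->L'->F->R'->H->plug->D

D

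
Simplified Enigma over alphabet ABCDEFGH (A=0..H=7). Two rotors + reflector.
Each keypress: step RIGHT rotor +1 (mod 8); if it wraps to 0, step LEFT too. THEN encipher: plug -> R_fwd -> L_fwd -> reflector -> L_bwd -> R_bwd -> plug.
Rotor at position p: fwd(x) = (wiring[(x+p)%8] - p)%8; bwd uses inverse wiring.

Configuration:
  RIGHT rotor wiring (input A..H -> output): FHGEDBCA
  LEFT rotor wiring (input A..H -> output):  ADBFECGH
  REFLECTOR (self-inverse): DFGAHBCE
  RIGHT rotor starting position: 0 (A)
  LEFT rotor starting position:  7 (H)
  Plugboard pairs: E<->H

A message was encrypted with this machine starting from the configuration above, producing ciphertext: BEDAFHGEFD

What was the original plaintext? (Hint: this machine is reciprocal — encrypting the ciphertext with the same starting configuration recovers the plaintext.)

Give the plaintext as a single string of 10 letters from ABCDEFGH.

Char 1 ('B'): step: R->1, L=7; B->plug->B->R->F->L->F->refl->B->L'->B->R'->F->plug->F
Char 2 ('E'): step: R->2, L=7; E->plug->H->R->F->L->F->refl->B->L'->B->R'->C->plug->C
Char 3 ('D'): step: R->3, L=7; D->plug->D->R->H->L->H->refl->E->L'->C->R'->F->plug->F
Char 4 ('A'): step: R->4, L=7; A->plug->A->R->H->L->H->refl->E->L'->C->R'->G->plug->G
Char 5 ('F'): step: R->5, L=7; F->plug->F->R->B->L->B->refl->F->L'->F->R'->B->plug->B
Char 6 ('H'): step: R->6, L=7; H->plug->E->R->A->L->A->refl->D->L'->G->R'->F->plug->F
Char 7 ('G'): step: R->7, L=7; G->plug->G->R->C->L->E->refl->H->L'->H->R'->D->plug->D
Char 8 ('E'): step: R->0, L->0 (L advanced); E->plug->H->R->A->L->A->refl->D->L'->B->R'->F->plug->F
Char 9 ('F'): step: R->1, L=0; F->plug->F->R->B->L->D->refl->A->L'->A->R'->E->plug->H
Char 10 ('D'): step: R->2, L=0; D->plug->D->R->H->L->H->refl->E->L'->E->R'->A->plug->A

Answer: FCFGBFDFHA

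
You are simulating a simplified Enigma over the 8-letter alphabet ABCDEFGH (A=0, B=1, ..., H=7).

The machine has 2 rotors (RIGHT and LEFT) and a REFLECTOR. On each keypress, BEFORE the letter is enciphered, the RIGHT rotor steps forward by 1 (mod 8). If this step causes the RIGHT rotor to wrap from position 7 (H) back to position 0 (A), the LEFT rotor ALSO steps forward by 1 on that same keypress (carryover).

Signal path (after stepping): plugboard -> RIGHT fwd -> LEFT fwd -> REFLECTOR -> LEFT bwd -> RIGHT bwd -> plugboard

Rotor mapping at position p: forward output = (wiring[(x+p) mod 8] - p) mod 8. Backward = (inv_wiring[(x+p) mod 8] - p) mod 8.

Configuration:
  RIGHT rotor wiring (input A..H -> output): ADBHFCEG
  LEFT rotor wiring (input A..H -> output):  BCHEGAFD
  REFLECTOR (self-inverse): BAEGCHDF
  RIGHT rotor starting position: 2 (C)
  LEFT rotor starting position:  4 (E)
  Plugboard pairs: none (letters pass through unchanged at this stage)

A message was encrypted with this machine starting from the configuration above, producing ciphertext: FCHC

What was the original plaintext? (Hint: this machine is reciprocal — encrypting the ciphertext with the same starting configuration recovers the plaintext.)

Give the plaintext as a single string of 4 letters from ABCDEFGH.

Answer: HACG

Derivation:
Char 1 ('F'): step: R->3, L=4; F->plug->F->R->F->L->G->refl->D->L'->G->R'->H->plug->H
Char 2 ('C'): step: R->4, L=4; C->plug->C->R->A->L->C->refl->E->L'->B->R'->A->plug->A
Char 3 ('H'): step: R->5, L=4; H->plug->H->R->A->L->C->refl->E->L'->B->R'->C->plug->C
Char 4 ('C'): step: R->6, L=4; C->plug->C->R->C->L->B->refl->A->L'->H->R'->G->plug->G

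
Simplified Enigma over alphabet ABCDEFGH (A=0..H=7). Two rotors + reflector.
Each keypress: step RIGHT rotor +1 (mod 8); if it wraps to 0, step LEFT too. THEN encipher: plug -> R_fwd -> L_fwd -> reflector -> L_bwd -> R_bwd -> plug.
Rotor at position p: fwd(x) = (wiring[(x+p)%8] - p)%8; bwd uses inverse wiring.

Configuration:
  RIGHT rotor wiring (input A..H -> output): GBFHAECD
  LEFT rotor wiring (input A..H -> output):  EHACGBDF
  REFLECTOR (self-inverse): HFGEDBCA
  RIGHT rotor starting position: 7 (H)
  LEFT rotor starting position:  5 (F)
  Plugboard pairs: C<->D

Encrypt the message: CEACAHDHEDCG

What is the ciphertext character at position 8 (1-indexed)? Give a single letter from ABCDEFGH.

Char 1 ('C'): step: R->0, L->6 (L advanced); C->plug->D->R->H->L->D->refl->E->L'->F->R'->C->plug->D
Char 2 ('E'): step: R->1, L=6; E->plug->E->R->D->L->B->refl->F->L'->A->R'->A->plug->A
Char 3 ('A'): step: R->2, L=6; A->plug->A->R->D->L->B->refl->F->L'->A->R'->E->plug->E
Char 4 ('C'): step: R->3, L=6; C->plug->D->R->H->L->D->refl->E->L'->F->R'->B->plug->B
Char 5 ('A'): step: R->4, L=6; A->plug->A->R->E->L->C->refl->G->L'->C->R'->E->plug->E
Char 6 ('H'): step: R->5, L=6; H->plug->H->R->D->L->B->refl->F->L'->A->R'->F->plug->F
Char 7 ('D'): step: R->6, L=6; D->plug->C->R->A->L->F->refl->B->L'->D->R'->D->plug->C
Char 8 ('H'): step: R->7, L=6; H->plug->H->R->D->L->B->refl->F->L'->A->R'->E->plug->E

E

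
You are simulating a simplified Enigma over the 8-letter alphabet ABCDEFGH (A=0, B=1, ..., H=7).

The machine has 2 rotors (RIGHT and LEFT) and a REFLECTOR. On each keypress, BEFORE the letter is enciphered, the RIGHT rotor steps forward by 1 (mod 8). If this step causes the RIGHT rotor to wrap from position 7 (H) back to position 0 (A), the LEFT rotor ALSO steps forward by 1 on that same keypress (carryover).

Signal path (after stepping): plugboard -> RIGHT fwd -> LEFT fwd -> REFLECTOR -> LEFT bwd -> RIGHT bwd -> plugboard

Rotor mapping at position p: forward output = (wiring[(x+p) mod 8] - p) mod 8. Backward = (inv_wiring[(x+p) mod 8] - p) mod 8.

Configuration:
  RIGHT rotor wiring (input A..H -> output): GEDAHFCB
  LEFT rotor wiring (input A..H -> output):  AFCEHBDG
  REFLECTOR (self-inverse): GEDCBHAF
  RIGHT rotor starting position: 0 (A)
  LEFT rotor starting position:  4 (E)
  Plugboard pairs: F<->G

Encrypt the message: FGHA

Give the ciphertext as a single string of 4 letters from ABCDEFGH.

Char 1 ('F'): step: R->1, L=4; F->plug->G->R->A->L->D->refl->C->L'->D->R'->A->plug->A
Char 2 ('G'): step: R->2, L=4; G->plug->F->R->H->L->A->refl->G->L'->G->R'->B->plug->B
Char 3 ('H'): step: R->3, L=4; H->plug->H->R->A->L->D->refl->C->L'->D->R'->F->plug->G
Char 4 ('A'): step: R->4, L=4; A->plug->A->R->D->L->C->refl->D->L'->A->R'->F->plug->G

Answer: ABGG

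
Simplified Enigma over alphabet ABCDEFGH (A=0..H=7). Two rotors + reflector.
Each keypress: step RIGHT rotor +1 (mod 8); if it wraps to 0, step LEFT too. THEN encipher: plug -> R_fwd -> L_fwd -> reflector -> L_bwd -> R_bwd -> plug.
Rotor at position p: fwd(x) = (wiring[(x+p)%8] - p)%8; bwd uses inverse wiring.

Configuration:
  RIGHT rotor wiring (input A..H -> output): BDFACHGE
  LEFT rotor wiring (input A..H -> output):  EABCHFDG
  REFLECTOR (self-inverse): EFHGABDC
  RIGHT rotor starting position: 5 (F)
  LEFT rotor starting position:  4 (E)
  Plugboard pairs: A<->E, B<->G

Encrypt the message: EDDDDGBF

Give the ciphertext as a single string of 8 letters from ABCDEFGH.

Answer: AACGCDHH

Derivation:
Char 1 ('E'): step: R->6, L=4; E->plug->A->R->A->L->D->refl->G->L'->H->R'->E->plug->A
Char 2 ('D'): step: R->7, L=4; D->plug->D->R->G->L->F->refl->B->L'->B->R'->E->plug->A
Char 3 ('D'): step: R->0, L->5 (L advanced); D->plug->D->R->A->L->A->refl->E->L'->F->R'->C->plug->C
Char 4 ('D'): step: R->1, L=5; D->plug->D->R->B->L->G->refl->D->L'->E->R'->B->plug->G
Char 5 ('D'): step: R->2, L=5; D->plug->D->R->F->L->E->refl->A->L'->A->R'->C->plug->C
Char 6 ('G'): step: R->3, L=5; G->plug->B->R->H->L->C->refl->H->L'->D->R'->D->plug->D
Char 7 ('B'): step: R->4, L=5; B->plug->G->R->B->L->G->refl->D->L'->E->R'->H->plug->H
Char 8 ('F'): step: R->5, L=5; F->plug->F->R->A->L->A->refl->E->L'->F->R'->H->plug->H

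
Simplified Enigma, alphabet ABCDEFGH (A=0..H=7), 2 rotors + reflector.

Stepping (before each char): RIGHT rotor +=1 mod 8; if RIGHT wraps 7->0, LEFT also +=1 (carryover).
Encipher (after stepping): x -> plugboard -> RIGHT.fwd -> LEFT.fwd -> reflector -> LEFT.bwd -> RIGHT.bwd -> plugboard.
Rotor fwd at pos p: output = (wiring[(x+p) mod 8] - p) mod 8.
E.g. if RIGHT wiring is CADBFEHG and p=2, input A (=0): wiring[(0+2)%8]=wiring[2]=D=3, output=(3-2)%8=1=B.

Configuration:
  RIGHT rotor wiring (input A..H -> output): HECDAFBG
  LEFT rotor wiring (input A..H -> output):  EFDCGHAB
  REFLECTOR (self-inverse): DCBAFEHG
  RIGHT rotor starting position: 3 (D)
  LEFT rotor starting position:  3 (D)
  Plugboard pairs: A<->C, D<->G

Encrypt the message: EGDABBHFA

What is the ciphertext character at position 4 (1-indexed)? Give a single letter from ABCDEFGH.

Char 1 ('E'): step: R->4, L=3; E->plug->E->R->D->L->F->refl->E->L'->C->R'->D->plug->G
Char 2 ('G'): step: R->5, L=3; G->plug->D->R->C->L->E->refl->F->L'->D->R'->H->plug->H
Char 3 ('D'): step: R->6, L=3; D->plug->G->R->C->L->E->refl->F->L'->D->R'->A->plug->C
Char 4 ('A'): step: R->7, L=3; A->plug->C->R->F->L->B->refl->C->L'->G->R'->G->plug->D

D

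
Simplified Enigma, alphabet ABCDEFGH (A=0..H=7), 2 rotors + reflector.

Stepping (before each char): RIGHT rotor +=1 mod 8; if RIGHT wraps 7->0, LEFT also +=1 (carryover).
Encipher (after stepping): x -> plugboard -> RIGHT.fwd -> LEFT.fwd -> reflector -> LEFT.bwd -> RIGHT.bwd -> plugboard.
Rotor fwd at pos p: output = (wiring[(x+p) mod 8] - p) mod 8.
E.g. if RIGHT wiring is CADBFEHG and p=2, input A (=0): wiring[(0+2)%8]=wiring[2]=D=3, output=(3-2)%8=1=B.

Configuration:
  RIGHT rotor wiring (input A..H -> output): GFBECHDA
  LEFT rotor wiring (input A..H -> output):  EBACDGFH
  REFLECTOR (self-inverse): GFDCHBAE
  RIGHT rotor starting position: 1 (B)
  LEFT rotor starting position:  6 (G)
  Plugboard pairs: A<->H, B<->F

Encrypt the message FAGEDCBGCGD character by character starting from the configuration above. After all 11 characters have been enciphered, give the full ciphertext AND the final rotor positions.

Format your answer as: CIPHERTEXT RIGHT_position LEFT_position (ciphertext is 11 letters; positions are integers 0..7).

Char 1 ('F'): step: R->2, L=6; F->plug->B->R->C->L->G->refl->A->L'->H->R'->A->plug->H
Char 2 ('A'): step: R->3, L=6; A->plug->H->R->G->L->F->refl->B->L'->B->R'->A->plug->H
Char 3 ('G'): step: R->4, L=6; G->plug->G->R->F->L->E->refl->H->L'->A->R'->H->plug->A
Char 4 ('E'): step: R->5, L=6; E->plug->E->R->A->L->H->refl->E->L'->F->R'->H->plug->A
Char 5 ('D'): step: R->6, L=6; D->plug->D->R->H->L->A->refl->G->L'->C->R'->B->plug->F
Char 6 ('C'): step: R->7, L=6; C->plug->C->R->G->L->F->refl->B->L'->B->R'->A->plug->H
Char 7 ('B'): step: R->0, L->7 (L advanced); B->plug->F->R->H->L->G->refl->A->L'->A->R'->H->plug->A
Char 8 ('G'): step: R->1, L=7; G->plug->G->R->H->L->G->refl->A->L'->A->R'->B->plug->F
Char 9 ('C'): step: R->2, L=7; C->plug->C->R->A->L->A->refl->G->L'->H->R'->A->plug->H
Char 10 ('G'): step: R->3, L=7; G->plug->G->R->C->L->C->refl->D->L'->E->R'->C->plug->C
Char 11 ('D'): step: R->4, L=7; D->plug->D->R->E->L->D->refl->C->L'->C->R'->E->plug->E
Final: ciphertext=HHAAFHAFHCE, RIGHT=4, LEFT=7

Answer: HHAAFHAFHCE 4 7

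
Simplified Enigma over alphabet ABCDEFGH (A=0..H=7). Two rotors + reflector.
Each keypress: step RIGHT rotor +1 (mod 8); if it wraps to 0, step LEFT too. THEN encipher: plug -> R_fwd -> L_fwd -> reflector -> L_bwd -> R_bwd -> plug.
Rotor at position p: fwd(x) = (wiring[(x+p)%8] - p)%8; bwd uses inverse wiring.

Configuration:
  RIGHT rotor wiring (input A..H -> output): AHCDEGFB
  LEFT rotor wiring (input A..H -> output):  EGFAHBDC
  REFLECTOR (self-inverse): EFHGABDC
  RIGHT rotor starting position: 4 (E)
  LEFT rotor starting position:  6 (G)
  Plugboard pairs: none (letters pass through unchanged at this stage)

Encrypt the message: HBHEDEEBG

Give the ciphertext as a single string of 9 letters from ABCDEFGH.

Char 1 ('H'): step: R->5, L=6; H->plug->H->R->H->L->D->refl->G->L'->C->R'->E->plug->E
Char 2 ('B'): step: R->6, L=6; B->plug->B->R->D->L->A->refl->E->L'->B->R'->D->plug->D
Char 3 ('H'): step: R->7, L=6; H->plug->H->R->G->L->B->refl->F->L'->A->R'->C->plug->C
Char 4 ('E'): step: R->0, L->7 (L advanced); E->plug->E->R->E->L->B->refl->F->L'->B->R'->H->plug->H
Char 5 ('D'): step: R->1, L=7; D->plug->D->R->D->L->G->refl->D->L'->A->R'->G->plug->G
Char 6 ('E'): step: R->2, L=7; E->plug->E->R->D->L->G->refl->D->L'->A->R'->A->plug->A
Char 7 ('E'): step: R->3, L=7; E->plug->E->R->G->L->C->refl->H->L'->C->R'->D->plug->D
Char 8 ('B'): step: R->4, L=7; B->plug->B->R->C->L->H->refl->C->L'->G->R'->G->plug->G
Char 9 ('G'): step: R->5, L=7; G->plug->G->R->G->L->C->refl->H->L'->C->R'->E->plug->E

Answer: EDCHGADGE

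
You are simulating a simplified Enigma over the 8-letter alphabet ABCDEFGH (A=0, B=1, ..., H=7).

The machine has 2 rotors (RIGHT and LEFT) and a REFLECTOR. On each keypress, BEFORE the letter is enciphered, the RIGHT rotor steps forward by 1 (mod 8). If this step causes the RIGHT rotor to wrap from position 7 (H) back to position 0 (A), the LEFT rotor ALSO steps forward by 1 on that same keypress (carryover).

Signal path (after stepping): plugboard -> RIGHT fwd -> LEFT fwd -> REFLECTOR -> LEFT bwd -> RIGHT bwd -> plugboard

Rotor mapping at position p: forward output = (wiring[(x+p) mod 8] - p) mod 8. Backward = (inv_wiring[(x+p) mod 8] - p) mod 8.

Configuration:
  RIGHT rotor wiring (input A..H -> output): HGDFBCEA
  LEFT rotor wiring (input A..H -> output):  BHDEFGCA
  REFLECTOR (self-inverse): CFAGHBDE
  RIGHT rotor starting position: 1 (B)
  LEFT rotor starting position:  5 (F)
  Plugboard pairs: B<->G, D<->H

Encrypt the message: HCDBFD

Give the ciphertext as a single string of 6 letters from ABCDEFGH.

Char 1 ('H'): step: R->2, L=5; H->plug->D->R->A->L->B->refl->F->L'->B->R'->A->plug->A
Char 2 ('C'): step: R->3, L=5; C->plug->C->R->H->L->A->refl->C->L'->E->R'->F->plug->F
Char 3 ('D'): step: R->4, L=5; D->plug->H->R->B->L->F->refl->B->L'->A->R'->C->plug->C
Char 4 ('B'): step: R->5, L=5; B->plug->G->R->A->L->B->refl->F->L'->B->R'->E->plug->E
Char 5 ('F'): step: R->6, L=5; F->plug->F->R->H->L->A->refl->C->L'->E->R'->H->plug->D
Char 6 ('D'): step: R->7, L=5; D->plug->H->R->F->L->G->refl->D->L'->C->R'->F->plug->F

Answer: AFCEDF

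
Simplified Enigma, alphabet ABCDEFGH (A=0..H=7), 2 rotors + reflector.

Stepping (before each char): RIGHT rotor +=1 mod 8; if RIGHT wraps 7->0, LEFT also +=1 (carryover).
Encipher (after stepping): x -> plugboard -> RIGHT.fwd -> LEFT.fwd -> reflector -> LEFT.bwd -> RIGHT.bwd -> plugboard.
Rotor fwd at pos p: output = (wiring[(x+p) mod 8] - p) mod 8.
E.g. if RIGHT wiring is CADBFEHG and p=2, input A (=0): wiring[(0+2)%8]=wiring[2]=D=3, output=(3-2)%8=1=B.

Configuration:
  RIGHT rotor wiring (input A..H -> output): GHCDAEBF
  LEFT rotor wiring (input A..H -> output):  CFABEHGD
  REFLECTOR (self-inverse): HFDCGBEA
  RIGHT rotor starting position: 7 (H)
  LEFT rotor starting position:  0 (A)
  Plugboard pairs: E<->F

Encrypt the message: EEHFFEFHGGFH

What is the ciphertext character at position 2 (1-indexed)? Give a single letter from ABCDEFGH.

Char 1 ('E'): step: R->0, L->1 (L advanced); E->plug->F->R->E->L->G->refl->E->L'->A->R'->E->plug->F
Char 2 ('E'): step: R->1, L=1; E->plug->F->R->A->L->E->refl->G->L'->E->R'->G->plug->G

G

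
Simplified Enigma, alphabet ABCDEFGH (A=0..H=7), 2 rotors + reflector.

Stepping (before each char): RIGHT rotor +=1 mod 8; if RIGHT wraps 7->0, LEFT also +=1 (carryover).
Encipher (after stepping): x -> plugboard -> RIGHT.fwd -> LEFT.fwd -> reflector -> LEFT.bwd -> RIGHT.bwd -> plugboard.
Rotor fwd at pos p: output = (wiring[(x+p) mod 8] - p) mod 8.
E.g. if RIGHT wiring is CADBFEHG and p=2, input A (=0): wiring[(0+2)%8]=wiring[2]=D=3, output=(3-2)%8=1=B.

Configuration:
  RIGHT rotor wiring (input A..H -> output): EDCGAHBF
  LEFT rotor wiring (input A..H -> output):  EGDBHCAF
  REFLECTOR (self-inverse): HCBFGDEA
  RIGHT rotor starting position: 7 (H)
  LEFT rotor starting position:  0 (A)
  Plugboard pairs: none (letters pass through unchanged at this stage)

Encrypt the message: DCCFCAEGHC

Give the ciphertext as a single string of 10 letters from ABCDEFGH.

Char 1 ('D'): step: R->0, L->1 (L advanced); D->plug->D->R->G->L->E->refl->G->L'->D->R'->B->plug->B
Char 2 ('C'): step: R->1, L=1; C->plug->C->R->F->L->H->refl->A->L'->C->R'->A->plug->A
Char 3 ('C'): step: R->2, L=1; C->plug->C->R->G->L->E->refl->G->L'->D->R'->F->plug->F
Char 4 ('F'): step: R->3, L=1; F->plug->F->R->B->L->C->refl->B->L'->E->R'->C->plug->C
Char 5 ('C'): step: R->4, L=1; C->plug->C->R->F->L->H->refl->A->L'->C->R'->H->plug->H
Char 6 ('A'): step: R->5, L=1; A->plug->A->R->C->L->A->refl->H->L'->F->R'->F->plug->F
Char 7 ('E'): step: R->6, L=1; E->plug->E->R->E->L->B->refl->C->L'->B->R'->H->plug->H
Char 8 ('G'): step: R->7, L=1; G->plug->G->R->A->L->F->refl->D->L'->H->R'->E->plug->E
Char 9 ('H'): step: R->0, L->2 (L advanced); H->plug->H->R->F->L->D->refl->F->L'->C->R'->C->plug->C
Char 10 ('C'): step: R->1, L=2; C->plug->C->R->F->L->D->refl->F->L'->C->R'->A->plug->A

Answer: BAFCHFHECA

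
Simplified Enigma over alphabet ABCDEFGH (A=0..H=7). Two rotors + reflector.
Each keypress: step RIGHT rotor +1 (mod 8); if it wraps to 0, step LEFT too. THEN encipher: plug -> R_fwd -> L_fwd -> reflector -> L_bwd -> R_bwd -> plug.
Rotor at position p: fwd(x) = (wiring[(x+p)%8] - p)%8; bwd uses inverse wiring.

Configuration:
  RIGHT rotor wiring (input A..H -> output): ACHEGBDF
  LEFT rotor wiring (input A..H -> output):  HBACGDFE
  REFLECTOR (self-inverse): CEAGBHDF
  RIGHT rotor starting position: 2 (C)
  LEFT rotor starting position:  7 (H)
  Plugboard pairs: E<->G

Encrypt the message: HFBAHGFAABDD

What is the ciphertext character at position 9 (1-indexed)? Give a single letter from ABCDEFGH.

Char 1 ('H'): step: R->3, L=7; H->plug->H->R->E->L->D->refl->G->L'->H->R'->G->plug->E
Char 2 ('F'): step: R->4, L=7; F->plug->F->R->G->L->E->refl->B->L'->D->R'->G->plug->E
Char 3 ('B'): step: R->5, L=7; B->plug->B->R->G->L->E->refl->B->L'->D->R'->D->plug->D
Char 4 ('A'): step: R->6, L=7; A->plug->A->R->F->L->H->refl->F->L'->A->R'->G->plug->E
Char 5 ('H'): step: R->7, L=7; H->plug->H->R->E->L->D->refl->G->L'->H->R'->F->plug->F
Char 6 ('G'): step: R->0, L->0 (L advanced); G->plug->E->R->G->L->F->refl->H->L'->A->R'->A->plug->A
Char 7 ('F'): step: R->1, L=0; F->plug->F->R->C->L->A->refl->C->L'->D->R'->C->plug->C
Char 8 ('A'): step: R->2, L=0; A->plug->A->R->F->L->D->refl->G->L'->E->R'->C->plug->C
Char 9 ('A'): step: R->3, L=0; A->plug->A->R->B->L->B->refl->E->L'->H->R'->G->plug->E

E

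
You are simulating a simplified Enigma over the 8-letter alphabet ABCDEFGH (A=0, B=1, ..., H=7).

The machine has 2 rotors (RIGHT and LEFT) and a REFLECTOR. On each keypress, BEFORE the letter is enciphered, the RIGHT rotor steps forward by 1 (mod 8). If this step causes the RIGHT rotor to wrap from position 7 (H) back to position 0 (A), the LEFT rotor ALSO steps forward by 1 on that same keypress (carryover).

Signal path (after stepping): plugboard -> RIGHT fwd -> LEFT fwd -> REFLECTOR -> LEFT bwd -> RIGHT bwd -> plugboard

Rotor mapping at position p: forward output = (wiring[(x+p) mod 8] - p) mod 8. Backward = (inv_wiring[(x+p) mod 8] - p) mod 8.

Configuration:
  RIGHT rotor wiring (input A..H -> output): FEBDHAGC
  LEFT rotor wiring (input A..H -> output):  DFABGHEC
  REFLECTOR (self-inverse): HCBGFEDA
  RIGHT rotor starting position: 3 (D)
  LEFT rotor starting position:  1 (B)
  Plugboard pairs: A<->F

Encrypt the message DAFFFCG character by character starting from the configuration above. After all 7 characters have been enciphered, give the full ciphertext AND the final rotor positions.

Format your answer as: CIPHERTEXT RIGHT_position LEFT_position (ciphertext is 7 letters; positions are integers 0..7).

Answer: HCEACFH 2 2

Derivation:
Char 1 ('D'): step: R->4, L=1; D->plug->D->R->G->L->B->refl->C->L'->H->R'->H->plug->H
Char 2 ('A'): step: R->5, L=1; A->plug->F->R->E->L->G->refl->D->L'->F->R'->C->plug->C
Char 3 ('F'): step: R->6, L=1; F->plug->A->R->A->L->E->refl->F->L'->D->R'->E->plug->E
Char 4 ('F'): step: R->7, L=1; F->plug->A->R->D->L->F->refl->E->L'->A->R'->F->plug->A
Char 5 ('F'): step: R->0, L->2 (L advanced); F->plug->A->R->F->L->A->refl->H->L'->B->R'->C->plug->C
Char 6 ('C'): step: R->1, L=2; C->plug->C->R->C->L->E->refl->F->L'->D->R'->A->plug->F
Char 7 ('G'): step: R->2, L=2; G->plug->G->R->D->L->F->refl->E->L'->C->R'->H->plug->H
Final: ciphertext=HCEACFH, RIGHT=2, LEFT=2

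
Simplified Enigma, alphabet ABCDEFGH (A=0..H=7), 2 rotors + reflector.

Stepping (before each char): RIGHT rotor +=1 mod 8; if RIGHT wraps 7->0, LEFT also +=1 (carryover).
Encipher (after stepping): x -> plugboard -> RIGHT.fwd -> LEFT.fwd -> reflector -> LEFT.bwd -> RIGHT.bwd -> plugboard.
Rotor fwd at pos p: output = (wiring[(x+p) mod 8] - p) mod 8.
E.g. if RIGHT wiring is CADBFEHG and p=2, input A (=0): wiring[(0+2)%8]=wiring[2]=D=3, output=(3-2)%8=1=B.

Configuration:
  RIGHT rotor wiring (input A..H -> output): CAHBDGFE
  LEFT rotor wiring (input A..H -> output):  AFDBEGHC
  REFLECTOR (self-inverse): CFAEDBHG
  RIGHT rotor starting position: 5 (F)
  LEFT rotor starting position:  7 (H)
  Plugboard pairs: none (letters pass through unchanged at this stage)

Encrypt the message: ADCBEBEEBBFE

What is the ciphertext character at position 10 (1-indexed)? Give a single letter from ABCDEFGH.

Char 1 ('A'): step: R->6, L=7; A->plug->A->R->H->L->A->refl->C->L'->E->R'->C->plug->C
Char 2 ('D'): step: R->7, L=7; D->plug->D->R->A->L->D->refl->E->L'->D->R'->B->plug->B
Char 3 ('C'): step: R->0, L->0 (L advanced); C->plug->C->R->H->L->C->refl->A->L'->A->R'->B->plug->B
Char 4 ('B'): step: R->1, L=0; B->plug->B->R->G->L->H->refl->G->L'->F->R'->E->plug->E
Char 5 ('E'): step: R->2, L=0; E->plug->E->R->D->L->B->refl->F->L'->B->R'->C->plug->C
Char 6 ('B'): step: R->3, L=0; B->plug->B->R->A->L->A->refl->C->L'->H->R'->F->plug->F
Char 7 ('E'): step: R->4, L=0; E->plug->E->R->G->L->H->refl->G->L'->F->R'->H->plug->H
Char 8 ('E'): step: R->5, L=0; E->plug->E->R->D->L->B->refl->F->L'->B->R'->A->plug->A
Char 9 ('B'): step: R->6, L=0; B->plug->B->R->G->L->H->refl->G->L'->F->R'->G->plug->G
Char 10 ('B'): step: R->7, L=0; B->plug->B->R->D->L->B->refl->F->L'->B->R'->C->plug->C

C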